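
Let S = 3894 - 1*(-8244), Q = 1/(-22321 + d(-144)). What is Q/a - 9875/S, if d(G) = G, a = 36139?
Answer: -8017143532763/9854388663630 ≈ -0.81356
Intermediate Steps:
Q = -1/22465 (Q = 1/(-22321 - 144) = 1/(-22465) = -1/22465 ≈ -4.4514e-5)
S = 12138 (S = 3894 + 8244 = 12138)
Q/a - 9875/S = -1/22465/36139 - 9875/12138 = -1/22465*1/36139 - 9875*1/12138 = -1/811862635 - 9875/12138 = -8017143532763/9854388663630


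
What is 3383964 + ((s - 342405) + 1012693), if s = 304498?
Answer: 4358750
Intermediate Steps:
3383964 + ((s - 342405) + 1012693) = 3383964 + ((304498 - 342405) + 1012693) = 3383964 + (-37907 + 1012693) = 3383964 + 974786 = 4358750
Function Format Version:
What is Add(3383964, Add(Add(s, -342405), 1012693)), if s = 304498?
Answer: 4358750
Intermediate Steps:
Add(3383964, Add(Add(s, -342405), 1012693)) = Add(3383964, Add(Add(304498, -342405), 1012693)) = Add(3383964, Add(-37907, 1012693)) = Add(3383964, 974786) = 4358750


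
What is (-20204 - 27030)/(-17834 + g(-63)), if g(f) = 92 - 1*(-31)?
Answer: 47234/17711 ≈ 2.6669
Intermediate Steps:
g(f) = 123 (g(f) = 92 + 31 = 123)
(-20204 - 27030)/(-17834 + g(-63)) = (-20204 - 27030)/(-17834 + 123) = -47234/(-17711) = -47234*(-1/17711) = 47234/17711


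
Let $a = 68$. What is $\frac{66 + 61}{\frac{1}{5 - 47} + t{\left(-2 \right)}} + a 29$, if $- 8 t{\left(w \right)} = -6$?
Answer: $\frac{130960}{61} \approx 2146.9$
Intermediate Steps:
$t{\left(w \right)} = \frac{3}{4}$ ($t{\left(w \right)} = \left(- \frac{1}{8}\right) \left(-6\right) = \frac{3}{4}$)
$\frac{66 + 61}{\frac{1}{5 - 47} + t{\left(-2 \right)}} + a 29 = \frac{66 + 61}{\frac{1}{5 - 47} + \frac{3}{4}} + 68 \cdot 29 = \frac{127}{\frac{1}{-42} + \frac{3}{4}} + 1972 = \frac{127}{- \frac{1}{42} + \frac{3}{4}} + 1972 = \frac{127}{\frac{61}{84}} + 1972 = 127 \cdot \frac{84}{61} + 1972 = \frac{10668}{61} + 1972 = \frac{130960}{61}$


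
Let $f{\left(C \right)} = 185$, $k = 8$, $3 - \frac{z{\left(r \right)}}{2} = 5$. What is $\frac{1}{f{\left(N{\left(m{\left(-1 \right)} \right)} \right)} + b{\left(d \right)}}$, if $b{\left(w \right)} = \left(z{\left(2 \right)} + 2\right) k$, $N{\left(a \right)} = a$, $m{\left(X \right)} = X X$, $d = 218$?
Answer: $\frac{1}{169} \approx 0.0059172$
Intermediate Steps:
$z{\left(r \right)} = -4$ ($z{\left(r \right)} = 6 - 10 = -4$)
$m{\left(X \right)} = X^{2}$
$b{\left(w \right)} = -16$ ($b{\left(w \right)} = \left(-4 + 2\right) 8 = \left(-2\right) 8 = -16$)
$\frac{1}{f{\left(N{\left(m{\left(-1 \right)} \right)} \right)} + b{\left(d \right)}} = \frac{1}{185 - 16} = \frac{1}{169}$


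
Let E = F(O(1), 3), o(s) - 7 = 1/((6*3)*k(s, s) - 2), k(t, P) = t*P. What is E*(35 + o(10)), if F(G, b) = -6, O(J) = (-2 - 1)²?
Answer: -226551/899 ≈ -252.00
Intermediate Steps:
O(J) = 9 (O(J) = (-3)² = 9)
k(t, P) = P*t
o(s) = 7 + 1/(-2 + 18*s²) (o(s) = 7 + 1/((6*3)*(s*s) - 2) = 7 + 1/(18*s² - 2) = 7 + 1/(-2 + 18*s²))
E = -6
E*(35 + o(10)) = -6*(35 + (-13 + 126*10²)/(2*(-1 + 9*10²))) = -6*(35 + (-13 + 126*100)/(2*(-1 + 9*100))) = -6*(35 + (-13 + 12600)/(2*(-1 + 900))) = -6*(35 + (½)*12587/899) = -6*(35 + (½)*(1/899)*12587) = -6*(35 + 12587/1798) = -6*75517/1798 = -226551/899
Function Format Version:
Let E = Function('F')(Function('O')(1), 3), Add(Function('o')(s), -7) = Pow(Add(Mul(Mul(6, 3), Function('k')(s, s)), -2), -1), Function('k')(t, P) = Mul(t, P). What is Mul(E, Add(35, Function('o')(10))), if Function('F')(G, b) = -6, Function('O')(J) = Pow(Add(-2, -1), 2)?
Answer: Rational(-226551, 899) ≈ -252.00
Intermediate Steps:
Function('O')(J) = 9 (Function('O')(J) = Pow(-3, 2) = 9)
Function('k')(t, P) = Mul(P, t)
Function('o')(s) = Add(7, Pow(Add(-2, Mul(18, Pow(s, 2))), -1)) (Function('o')(s) = Add(7, Pow(Add(Mul(Mul(6, 3), Mul(s, s)), -2), -1)) = Add(7, Pow(Add(Mul(18, Pow(s, 2)), -2), -1)) = Add(7, Pow(Add(-2, Mul(18, Pow(s, 2))), -1)))
E = -6
Mul(E, Add(35, Function('o')(10))) = Mul(-6, Add(35, Mul(Rational(1, 2), Pow(Add(-1, Mul(9, Pow(10, 2))), -1), Add(-13, Mul(126, Pow(10, 2)))))) = Mul(-6, Add(35, Mul(Rational(1, 2), Pow(Add(-1, Mul(9, 100)), -1), Add(-13, Mul(126, 100))))) = Mul(-6, Add(35, Mul(Rational(1, 2), Pow(Add(-1, 900), -1), Add(-13, 12600)))) = Mul(-6, Add(35, Mul(Rational(1, 2), Pow(899, -1), 12587))) = Mul(-6, Add(35, Mul(Rational(1, 2), Rational(1, 899), 12587))) = Mul(-6, Add(35, Rational(12587, 1798))) = Mul(-6, Rational(75517, 1798)) = Rational(-226551, 899)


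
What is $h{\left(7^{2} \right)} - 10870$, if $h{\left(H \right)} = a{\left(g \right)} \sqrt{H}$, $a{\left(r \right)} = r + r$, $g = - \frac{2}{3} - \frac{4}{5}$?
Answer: $- \frac{163358}{15} \approx -10891.0$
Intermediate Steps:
$g = - \frac{22}{15}$ ($g = \left(-2\right) \frac{1}{3} - \frac{4}{5} = - \frac{2}{3} - \frac{4}{5} = - \frac{22}{15} \approx -1.4667$)
$a{\left(r \right)} = 2 r$
$h{\left(H \right)} = - \frac{44 \sqrt{H}}{15}$ ($h{\left(H \right)} = 2 \left(- \frac{22}{15}\right) \sqrt{H} = - \frac{44 \sqrt{H}}{15}$)
$h{\left(7^{2} \right)} - 10870 = - \frac{44 \sqrt{7^{2}}}{15} - 10870 = - \frac{44 \sqrt{49}}{15} - 10870 = \left(- \frac{44}{15}\right) 7 - 10870 = - \frac{308}{15} - 10870 = - \frac{163358}{15}$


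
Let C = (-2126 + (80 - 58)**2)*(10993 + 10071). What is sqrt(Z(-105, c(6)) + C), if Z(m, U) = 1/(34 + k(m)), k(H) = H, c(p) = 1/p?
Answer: I*sqrt(174353510679)/71 ≈ 5881.1*I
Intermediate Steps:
C = -34587088 (C = (-2126 + 22**2)*21064 = (-2126 + 484)*21064 = -1642*21064 = -34587088)
Z(m, U) = 1/(34 + m)
sqrt(Z(-105, c(6)) + C) = sqrt(1/(34 - 105) - 34587088) = sqrt(1/(-71) - 34587088) = sqrt(-1/71 - 34587088) = sqrt(-2455683249/71) = I*sqrt(174353510679)/71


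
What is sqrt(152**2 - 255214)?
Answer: 3*I*sqrt(25790) ≈ 481.78*I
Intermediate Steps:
sqrt(152**2 - 255214) = sqrt(23104 - 255214) = sqrt(-232110) = 3*I*sqrt(25790)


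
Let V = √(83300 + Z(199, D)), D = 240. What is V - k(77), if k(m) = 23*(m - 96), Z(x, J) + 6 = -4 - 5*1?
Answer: 437 + √83285 ≈ 725.59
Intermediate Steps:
Z(x, J) = -15 (Z(x, J) = -6 + (-4 - 5*1) = -6 + (-4 - 5) = -6 - 9 = -15)
k(m) = -2208 + 23*m (k(m) = 23*(-96 + m) = -2208 + 23*m)
V = √83285 (V = √(83300 - 15) = √83285 ≈ 288.59)
V - k(77) = √83285 - (-2208 + 23*77) = √83285 - (-2208 + 1771) = √83285 - 1*(-437) = √83285 + 437 = 437 + √83285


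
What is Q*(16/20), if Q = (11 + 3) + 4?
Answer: 72/5 ≈ 14.400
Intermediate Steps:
Q = 18 (Q = 14 + 4 = 18)
Q*(16/20) = 18*(16/20) = 18*(16*(1/20)) = 18*(⅘) = 72/5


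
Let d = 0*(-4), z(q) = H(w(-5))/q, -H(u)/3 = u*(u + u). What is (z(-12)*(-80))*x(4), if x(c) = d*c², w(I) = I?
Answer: 0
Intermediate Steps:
H(u) = -6*u² (H(u) = -3*u*(u + u) = -3*u*2*u = -6*u²)
z(q) = -150/q (z(q) = (-6*(-5)²)/q = (-6*25)/q = -150/q)
d = 0
x(c) = 0 (x(c) = 0*c² = 0)
(z(-12)*(-80))*x(4) = (-150/(-12)*(-80))*0 = (-150*(-1/12)*(-80))*0 = ((25/2)*(-80))*0 = -1000*0 = 0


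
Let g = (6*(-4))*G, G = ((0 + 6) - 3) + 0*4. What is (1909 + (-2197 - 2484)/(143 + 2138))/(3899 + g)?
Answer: 4349748/8729387 ≈ 0.49829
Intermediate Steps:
G = 3 (G = (6 - 3) + 0 = 3 + 0 = 3)
g = -72 (g = (6*(-4))*3 = -24*3 = -72)
(1909 + (-2197 - 2484)/(143 + 2138))/(3899 + g) = (1909 + (-2197 - 2484)/(143 + 2138))/(3899 - 72) = (1909 - 4681/2281)/3827 = (1909 - 4681*1/2281)*(1/3827) = (1909 - 4681/2281)*(1/3827) = (4349748/2281)*(1/3827) = 4349748/8729387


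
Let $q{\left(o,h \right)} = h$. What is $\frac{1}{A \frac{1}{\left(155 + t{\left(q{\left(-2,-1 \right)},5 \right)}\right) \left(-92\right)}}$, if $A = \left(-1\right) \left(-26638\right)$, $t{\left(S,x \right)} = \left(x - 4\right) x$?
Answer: $- \frac{7360}{13319} \approx -0.55259$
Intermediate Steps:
$t{\left(S,x \right)} = x \left(-4 + x\right)$ ($t{\left(S,x \right)} = \left(-4 + x\right) x = x \left(-4 + x\right)$)
$A = 26638$
$\frac{1}{A \frac{1}{\left(155 + t{\left(q{\left(-2,-1 \right)},5 \right)}\right) \left(-92\right)}} = \frac{1}{26638 \frac{1}{\left(155 + 5 \left(-4 + 5\right)\right) \left(-92\right)}} = \frac{1}{26638 \frac{1}{\left(155 + 5 \cdot 1\right) \left(-92\right)}} = \frac{1}{26638 \frac{1}{\left(155 + 5\right) \left(-92\right)}} = \frac{1}{26638 \frac{1}{160 \left(-92\right)}} = \frac{1}{26638 \frac{1}{-14720}} = \frac{1}{26638 \left(- \frac{1}{14720}\right)} = \frac{1}{- \frac{13319}{7360}} = - \frac{7360}{13319}$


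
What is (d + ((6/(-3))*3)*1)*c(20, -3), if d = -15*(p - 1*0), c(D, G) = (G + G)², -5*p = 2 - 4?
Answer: -432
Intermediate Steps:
p = ⅖ (p = -(2 - 4)/5 = -⅕*(-2) = ⅖ ≈ 0.40000)
c(D, G) = 4*G² (c(D, G) = (2*G)² = 4*G²)
d = -6 (d = -15*(⅖ - 1*0) = -15*(⅖ + 0) = -15*⅖ = -6)
(d + ((6/(-3))*3)*1)*c(20, -3) = (-6 + ((6/(-3))*3)*1)*(4*(-3)²) = (-6 + ((6*(-⅓))*3)*1)*(4*9) = (-6 - 2*3*1)*36 = (-6 - 6*1)*36 = (-6 - 6)*36 = -12*36 = -432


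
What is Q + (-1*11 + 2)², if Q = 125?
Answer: 206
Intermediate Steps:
Q + (-1*11 + 2)² = 125 + (-1*11 + 2)² = 125 + (-11 + 2)² = 125 + (-9)² = 125 + 81 = 206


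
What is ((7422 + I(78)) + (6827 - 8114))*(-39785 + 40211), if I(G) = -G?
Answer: 2580282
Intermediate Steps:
((7422 + I(78)) + (6827 - 8114))*(-39785 + 40211) = ((7422 - 1*78) + (6827 - 8114))*(-39785 + 40211) = ((7422 - 78) - 1287)*426 = (7344 - 1287)*426 = 6057*426 = 2580282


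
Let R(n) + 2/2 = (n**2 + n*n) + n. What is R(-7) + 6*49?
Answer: 384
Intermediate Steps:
R(n) = -1 + n + 2*n**2 (R(n) = -1 + ((n**2 + n*n) + n) = -1 + ((n**2 + n**2) + n) = -1 + (2*n**2 + n) = -1 + (n + 2*n**2) = -1 + n + 2*n**2)
R(-7) + 6*49 = (-1 - 7 + 2*(-7)**2) + 6*49 = (-1 - 7 + 2*49) + 294 = (-1 - 7 + 98) + 294 = 90 + 294 = 384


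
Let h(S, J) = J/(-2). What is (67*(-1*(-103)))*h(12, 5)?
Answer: -34505/2 ≈ -17253.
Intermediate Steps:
h(S, J) = -J/2 (h(S, J) = J*(-½) = -J/2)
(67*(-1*(-103)))*h(12, 5) = (67*(-1*(-103)))*(-½*5) = (67*103)*(-5/2) = 6901*(-5/2) = -34505/2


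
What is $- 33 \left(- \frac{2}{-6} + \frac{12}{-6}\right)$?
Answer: $55$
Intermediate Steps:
$- 33 \left(- \frac{2}{-6} + \frac{12}{-6}\right) = - 33 \left(\left(-2\right) \left(- \frac{1}{6}\right) + 12 \left(- \frac{1}{6}\right)\right) = - 33 \left(\frac{1}{3} - 2\right) = \left(-33\right) \left(- \frac{5}{3}\right) = 55$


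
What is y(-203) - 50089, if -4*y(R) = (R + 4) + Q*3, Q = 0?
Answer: -200157/4 ≈ -50039.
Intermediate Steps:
y(R) = -1 - R/4 (y(R) = -((R + 4) + 0*3)/4 = -((4 + R) + 0)/4 = -(4 + R)/4 = -1 - R/4)
y(-203) - 50089 = (-1 - ¼*(-203)) - 50089 = (-1 + 203/4) - 50089 = 199/4 - 50089 = -200157/4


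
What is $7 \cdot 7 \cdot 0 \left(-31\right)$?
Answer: $0$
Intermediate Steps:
$7 \cdot 7 \cdot 0 \left(-31\right) = 7 \cdot 0 \left(-31\right) = 0 \left(-31\right) = 0$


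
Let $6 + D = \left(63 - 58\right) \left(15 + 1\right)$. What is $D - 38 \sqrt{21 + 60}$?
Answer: $-268$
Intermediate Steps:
$D = 74$ ($D = -6 + \left(63 - 58\right) \left(15 + 1\right) = -6 + 5 \cdot 16 = -6 + 80 = 74$)
$D - 38 \sqrt{21 + 60} = 74 - 38 \sqrt{21 + 60} = 74 - 38 \sqrt{81} = 74 - 342 = -268$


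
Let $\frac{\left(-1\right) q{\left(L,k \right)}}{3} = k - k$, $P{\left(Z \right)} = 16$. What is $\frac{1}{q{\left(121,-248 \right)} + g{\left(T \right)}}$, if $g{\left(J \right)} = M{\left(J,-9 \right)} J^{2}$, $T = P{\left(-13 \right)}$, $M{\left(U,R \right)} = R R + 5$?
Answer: $\frac{1}{22016} \approx 4.5422 \cdot 10^{-5}$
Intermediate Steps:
$q{\left(L,k \right)} = 0$ ($q{\left(L,k \right)} = - 3 \left(k - k\right) = \left(-3\right) 0 = 0$)
$M{\left(U,R \right)} = 5 + R^{2}$ ($M{\left(U,R \right)} = R^{2} + 5 = 5 + R^{2}$)
$T = 16$
$g{\left(J \right)} = 86 J^{2}$ ($g{\left(J \right)} = \left(5 + \left(-9\right)^{2}\right) J^{2} = \left(5 + 81\right) J^{2} = 86 J^{2}$)
$\frac{1}{q{\left(121,-248 \right)} + g{\left(T \right)}} = \frac{1}{0 + 86 \cdot 16^{2}} = \frac{1}{0 + 86 \cdot 256} = \frac{1}{0 + 22016} = \frac{1}{22016}$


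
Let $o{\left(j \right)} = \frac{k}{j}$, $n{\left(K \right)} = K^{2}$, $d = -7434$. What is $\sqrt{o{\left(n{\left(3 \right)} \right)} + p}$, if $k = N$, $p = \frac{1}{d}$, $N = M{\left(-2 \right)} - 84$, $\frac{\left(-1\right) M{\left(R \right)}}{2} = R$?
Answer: $\frac{i \sqrt{54582906}}{2478} \approx 2.9814 i$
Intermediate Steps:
$M{\left(R \right)} = - 2 R$
$N = -80$ ($N = \left(-2\right) \left(-2\right) - 84 = 4 - 84 = -80$)
$p = - \frac{1}{7434}$ ($p = \frac{1}{-7434} = - \frac{1}{7434} \approx -0.00013452$)
$k = -80$
$o{\left(j \right)} = - \frac{80}{j}$
$\sqrt{o{\left(n{\left(3 \right)} \right)} + p} = \sqrt{- \frac{80}{3^{2}} - \frac{1}{7434}} = \sqrt{- \frac{80}{9} - \frac{1}{7434}} = \sqrt{- \frac{22027}{2478}} = \frac{i \sqrt{54582906}}{2478}$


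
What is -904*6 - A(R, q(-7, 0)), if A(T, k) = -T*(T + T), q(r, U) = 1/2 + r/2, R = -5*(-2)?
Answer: -5224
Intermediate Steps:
R = 10
q(r, U) = ½ + r/2 (q(r, U) = 1*(½) + r*(½) = ½ + r/2)
A(T, k) = -2*T² (A(T, k) = -T*2*T = -2*T²)
-904*6 - A(R, q(-7, 0)) = -904*6 - (-2)*10² = -904*6 - (-2)*100 = -5424 - 1*(-200) = -5424 + 200 = -5224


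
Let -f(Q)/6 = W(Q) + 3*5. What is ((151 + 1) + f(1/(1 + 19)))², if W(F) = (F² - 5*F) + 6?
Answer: 30217009/40000 ≈ 755.42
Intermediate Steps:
W(F) = 6 + F² - 5*F
f(Q) = -126 - 6*Q² + 30*Q (f(Q) = -6*((6 + Q² - 5*Q) + 3*5) = -6*((6 + Q² - 5*Q) + 15) = -6*(21 + Q² - 5*Q) = -126 - 6*Q² + 30*Q)
((151 + 1) + f(1/(1 + 19)))² = ((151 + 1) + (-126 - 6/(1 + 19)² + 30/(1 + 19)))² = (152 + (-126 - 6*(1/20)² + 30/20))² = (152 + (-126 - 6*(1/20)² + 30*(1/20)))² = (152 + (-126 - 6*1/400 + 3/2))² = (152 + (-126 - 3/200 + 3/2))² = (152 - 24903/200)² = (5497/200)² = 30217009/40000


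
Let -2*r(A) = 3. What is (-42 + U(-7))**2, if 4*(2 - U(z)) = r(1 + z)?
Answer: 100489/64 ≈ 1570.1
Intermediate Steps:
r(A) = -3/2 (r(A) = -1/2*3 = -3/2)
U(z) = 19/8 (U(z) = 2 - 1/4*(-3/2) = 2 + 3/8 = 19/8)
(-42 + U(-7))**2 = (-42 + 19/8)**2 = (-317/8)**2 = 100489/64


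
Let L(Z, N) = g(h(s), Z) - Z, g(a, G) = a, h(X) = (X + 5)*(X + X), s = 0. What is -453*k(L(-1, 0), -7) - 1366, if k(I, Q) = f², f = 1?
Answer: -1819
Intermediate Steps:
h(X) = 2*X*(5 + X) (h(X) = (5 + X)*(2*X) = 2*X*(5 + X))
L(Z, N) = -Z (L(Z, N) = 2*0*(5 + 0) - Z = 2*0*5 - Z = 0 - Z = -Z)
k(I, Q) = 1 (k(I, Q) = 1² = 1)
-453*k(L(-1, 0), -7) - 1366 = -453*1 - 1366 = -453 - 1366 = -1819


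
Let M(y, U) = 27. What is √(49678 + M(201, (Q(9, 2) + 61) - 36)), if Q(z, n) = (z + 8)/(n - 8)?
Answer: √49705 ≈ 222.95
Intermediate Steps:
Q(z, n) = (8 + z)/(-8 + n)
√(49678 + M(201, (Q(9, 2) + 61) - 36)) = √(49678 + 27) = √49705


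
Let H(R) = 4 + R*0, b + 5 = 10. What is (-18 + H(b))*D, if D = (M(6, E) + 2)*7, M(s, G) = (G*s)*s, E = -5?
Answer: 17444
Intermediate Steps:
b = 5 (b = -5 + 10 = 5)
M(s, G) = G*s²
D = -1246 (D = (-5*6² + 2)*7 = (-5*36 + 2)*7 = (-180 + 2)*7 = -178*7 = -1246)
H(R) = 4 (H(R) = 4 + 0 = 4)
(-18 + H(b))*D = (-18 + 4)*(-1246) = -14*(-1246) = 17444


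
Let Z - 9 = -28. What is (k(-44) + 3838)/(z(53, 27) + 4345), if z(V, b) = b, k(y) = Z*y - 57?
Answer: 4617/4372 ≈ 1.0560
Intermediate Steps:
Z = -19 (Z = 9 - 28 = -19)
k(y) = -57 - 19*y (k(y) = -19*y - 57 = -57 - 19*y)
(k(-44) + 3838)/(z(53, 27) + 4345) = ((-57 - 19*(-44)) + 3838)/(27 + 4345) = ((-57 + 836) + 3838)/4372 = (779 + 3838)*(1/4372) = 4617*(1/4372) = 4617/4372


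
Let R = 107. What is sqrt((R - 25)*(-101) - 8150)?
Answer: 4*I*sqrt(1027) ≈ 128.19*I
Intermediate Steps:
sqrt((R - 25)*(-101) - 8150) = sqrt((107 - 25)*(-101) - 8150) = sqrt(82*(-101) - 8150) = sqrt(-8282 - 8150) = sqrt(-16432) = 4*I*sqrt(1027)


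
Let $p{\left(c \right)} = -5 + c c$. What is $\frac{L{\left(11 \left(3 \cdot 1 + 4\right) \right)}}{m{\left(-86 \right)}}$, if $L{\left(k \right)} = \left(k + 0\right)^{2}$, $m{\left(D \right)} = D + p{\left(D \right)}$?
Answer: $\frac{5929}{7305} \approx 0.81164$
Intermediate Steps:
$p{\left(c \right)} = -5 + c^{2}$
$m{\left(D \right)} = -5 + D + D^{2}$ ($m{\left(D \right)} = D + \left(-5 + D^{2}\right) = -5 + D + D^{2}$)
$L{\left(k \right)} = k^{2}$
$\frac{L{\left(11 \left(3 \cdot 1 + 4\right) \right)}}{m{\left(-86 \right)}} = \frac{\left(11 \left(3 \cdot 1 + 4\right)\right)^{2}}{-5 - 86 + \left(-86\right)^{2}} = \frac{\left(11 \left(3 + 4\right)\right)^{2}}{-5 - 86 + 7396} = \frac{\left(11 \cdot 7\right)^{2}}{7305} = 77^{2} \cdot \frac{1}{7305} = 5929 \cdot \frac{1}{7305} = \frac{5929}{7305}$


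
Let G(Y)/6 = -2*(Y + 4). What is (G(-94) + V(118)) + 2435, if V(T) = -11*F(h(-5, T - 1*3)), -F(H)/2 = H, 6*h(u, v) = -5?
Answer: 10490/3 ≈ 3496.7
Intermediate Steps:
h(u, v) = -⅚ (h(u, v) = (⅙)*(-5) = -⅚)
F(H) = -2*H
G(Y) = -48 - 12*Y (G(Y) = 6*(-2*(Y + 4)) = 6*(-2*(4 + Y)) = 6*(-8 - 2*Y) = -48 - 12*Y)
V(T) = -55/3 (V(T) = -(-22)*(-5)/6 = -11*5/3 = -55/3)
(G(-94) + V(118)) + 2435 = ((-48 - 12*(-94)) - 55/3) + 2435 = ((-48 + 1128) - 55/3) + 2435 = (1080 - 55/3) + 2435 = 3185/3 + 2435 = 10490/3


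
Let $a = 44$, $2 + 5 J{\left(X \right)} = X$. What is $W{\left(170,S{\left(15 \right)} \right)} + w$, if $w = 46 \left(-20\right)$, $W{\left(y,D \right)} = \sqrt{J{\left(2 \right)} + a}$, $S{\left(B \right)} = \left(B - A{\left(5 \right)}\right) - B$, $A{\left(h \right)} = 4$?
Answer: $-920 + 2 \sqrt{11} \approx -913.37$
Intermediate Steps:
$J{\left(X \right)} = - \frac{2}{5} + \frac{X}{5}$
$S{\left(B \right)} = -4$ ($S{\left(B \right)} = \left(B - 4\right) - B = \left(-4 + B\right) - B = -4$)
$W{\left(y,D \right)} = 2 \sqrt{11}$ ($W{\left(y,D \right)} = \sqrt{\left(- \frac{2}{5} + \frac{1}{5} \cdot 2\right) + 44} = \sqrt{\left(- \frac{2}{5} + \frac{2}{5}\right) + 44} = \sqrt{0 + 44} = \sqrt{44} = 2 \sqrt{11}$)
$w = -920$
$W{\left(170,S{\left(15 \right)} \right)} + w = 2 \sqrt{11} - 920 = -920 + 2 \sqrt{11}$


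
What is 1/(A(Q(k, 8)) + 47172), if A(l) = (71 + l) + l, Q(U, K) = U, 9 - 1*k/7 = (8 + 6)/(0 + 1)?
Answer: 1/47173 ≈ 2.1199e-5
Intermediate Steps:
k = -35 (k = 63 - 7*(8 + 6)/(0 + 1) = 63 - 98/1 = 63 - 98 = -35)
A(l) = 71 + 2*l
1/(A(Q(k, 8)) + 47172) = 1/((71 + 2*(-35)) + 47172) = 1/((71 - 70) + 47172) = 1/(1 + 47172) = 1/47173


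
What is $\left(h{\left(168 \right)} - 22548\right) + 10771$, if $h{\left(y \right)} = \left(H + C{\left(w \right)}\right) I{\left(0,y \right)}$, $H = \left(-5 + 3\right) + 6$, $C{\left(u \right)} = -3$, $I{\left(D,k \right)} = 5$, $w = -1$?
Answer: $-11772$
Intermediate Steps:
$H = 4$ ($H = -2 + 6 = 4$)
$h{\left(y \right)} = 5$ ($h{\left(y \right)} = \left(4 - 3\right) 5 = 1 \cdot 5 = 5$)
$\left(h{\left(168 \right)} - 22548\right) + 10771 = \left(5 - 22548\right) + 10771 = -22543 + 10771 = -11772$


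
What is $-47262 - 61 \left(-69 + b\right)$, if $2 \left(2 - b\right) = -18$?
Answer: $-43724$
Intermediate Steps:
$b = 11$ ($b = 2 - -9 = 2 + 9 = 11$)
$-47262 - 61 \left(-69 + b\right) = -47262 - 61 \left(-69 + 11\right) = -47262 - -3538 = -47262 + 3538 = -43724$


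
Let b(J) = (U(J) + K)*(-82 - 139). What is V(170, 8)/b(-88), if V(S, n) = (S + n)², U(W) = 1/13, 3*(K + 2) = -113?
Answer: 23763/6562 ≈ 3.6213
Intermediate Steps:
K = -119/3 (K = -2 + (⅓)*(-113) = -2 - 113/3 = -119/3 ≈ -39.667)
U(W) = 1/13
b(J) = 26248/3 (b(J) = (1/13 - 119/3)*(-82 - 139) = -1544/39*(-221) = 26248/3)
V(170, 8)/b(-88) = (170 + 8)²/(26248/3) = 178²*(3/26248) = 31684*(3/26248) = 23763/6562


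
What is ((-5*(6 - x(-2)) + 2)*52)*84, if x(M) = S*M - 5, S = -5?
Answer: -13104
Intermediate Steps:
x(M) = -5 - 5*M (x(M) = -5*M - 5 = -5 - 5*M)
((-5*(6 - x(-2)) + 2)*52)*84 = ((-5*(6 - (-5 - 5*(-2))) + 2)*52)*84 = ((-5*(6 - (-5 + 10)) + 2)*52)*84 = ((-5*(6 - 1*5) + 2)*52)*84 = ((-5*(6 - 5) + 2)*52)*84 = ((-5*1 + 2)*52)*84 = ((-5 + 2)*52)*84 = -3*52*84 = -156*84 = -13104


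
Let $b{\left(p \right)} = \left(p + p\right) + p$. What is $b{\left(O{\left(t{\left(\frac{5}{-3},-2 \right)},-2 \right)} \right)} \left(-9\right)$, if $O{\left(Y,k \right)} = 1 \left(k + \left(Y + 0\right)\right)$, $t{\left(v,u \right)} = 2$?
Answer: $0$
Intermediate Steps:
$O{\left(Y,k \right)} = Y + k$ ($O{\left(Y,k \right)} = 1 \left(k + Y\right) = 1 \left(Y + k\right) = Y + k$)
$b{\left(p \right)} = 3 p$ ($b{\left(p \right)} = 2 p + p = 3 p$)
$b{\left(O{\left(t{\left(\frac{5}{-3},-2 \right)},-2 \right)} \right)} \left(-9\right) = 3 \left(2 - 2\right) \left(-9\right) = 3 \cdot 0 \left(-9\right) = 0 \left(-9\right) = 0$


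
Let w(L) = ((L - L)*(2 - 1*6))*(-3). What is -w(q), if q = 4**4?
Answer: 0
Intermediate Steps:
q = 256
w(L) = 0 (w(L) = (0*(2 - 6))*(-3) = (0*(-4))*(-3) = 0*(-3) = 0)
-w(q) = -1*0 = 0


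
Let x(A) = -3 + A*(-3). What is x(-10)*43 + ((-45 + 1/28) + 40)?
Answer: 32369/28 ≈ 1156.0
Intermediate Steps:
x(A) = -3 - 3*A
x(-10)*43 + ((-45 + 1/28) + 40) = (-3 - 3*(-10))*43 + ((-45 + 1/28) + 40) = (-3 + 30)*43 + ((-45 + 1/28) + 40) = 27*43 + (-1259/28 + 40) = 1161 - 139/28 = 32369/28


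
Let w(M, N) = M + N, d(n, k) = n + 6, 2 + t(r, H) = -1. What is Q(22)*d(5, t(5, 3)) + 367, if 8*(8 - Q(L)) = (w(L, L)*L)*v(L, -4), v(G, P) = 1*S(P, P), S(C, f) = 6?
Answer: -7531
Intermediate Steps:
t(r, H) = -3 (t(r, H) = -2 - 1 = -3)
d(n, k) = 6 + n
v(G, P) = 6 (v(G, P) = 1*6 = 6)
Q(L) = 8 - 3*L²/2 (Q(L) = 8 - (L + L)*L*6/8 = 8 - (2*L)*L*6/8 = 8 - 2*L²*6/8 = 8 - 3*L²/2)
Q(22)*d(5, t(5, 3)) + 367 = (8 - 3/2*22²)*(6 + 5) + 367 = (8 - 3/2*484)*11 + 367 = (8 - 726)*11 + 367 = -718*11 + 367 = -7898 + 367 = -7531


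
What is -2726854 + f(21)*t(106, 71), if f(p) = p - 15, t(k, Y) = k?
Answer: -2726218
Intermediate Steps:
f(p) = -15 + p
-2726854 + f(21)*t(106, 71) = -2726854 + (-15 + 21)*106 = -2726854 + 6*106 = -2726854 + 636 = -2726218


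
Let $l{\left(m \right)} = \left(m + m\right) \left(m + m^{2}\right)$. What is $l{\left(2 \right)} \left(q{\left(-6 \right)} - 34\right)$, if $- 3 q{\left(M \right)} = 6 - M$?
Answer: $-912$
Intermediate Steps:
$q{\left(M \right)} = -2 + \frac{M}{3}$ ($q{\left(M \right)} = - \frac{6 - M}{3} = -2 + \frac{M}{3}$)
$l{\left(m \right)} = 2 m \left(m + m^{2}\right)$
$l{\left(2 \right)} \left(q{\left(-6 \right)} - 34\right) = 2 \cdot 2^{2} \left(1 + 2\right) \left(\left(-2 + \frac{1}{3} \left(-6\right)\right) - 34\right) = 2 \cdot 4 \cdot 3 \left(\left(-2 - 2\right) - 34\right) = 24 \left(-4 - 34\right) = 24 \left(-38\right) = -912$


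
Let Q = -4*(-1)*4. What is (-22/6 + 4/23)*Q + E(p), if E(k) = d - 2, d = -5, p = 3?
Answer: -4339/69 ≈ -62.884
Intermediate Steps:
E(k) = -7 (E(k) = -5 - 2 = -7)
Q = 16 (Q = 4*4 = 16)
(-22/6 + 4/23)*Q + E(p) = (-22/6 + 4/23)*16 - 7 = (-22*⅙ + 4*(1/23))*16 - 7 = (-11/3 + 4/23)*16 - 7 = -241/69*16 - 7 = -3856/69 - 7 = -4339/69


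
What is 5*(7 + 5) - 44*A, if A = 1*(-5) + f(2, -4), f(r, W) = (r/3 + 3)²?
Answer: -2804/9 ≈ -311.56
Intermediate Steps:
f(r, W) = (3 + r/3)² (f(r, W) = (r*(⅓) + 3)² = (r/3 + 3)² = (3 + r/3)²)
A = 76/9 (A = 1*(-5) + (9 + 2)²/9 = -5 + (⅑)*11² = -5 + (⅑)*121 = -5 + 121/9 = 76/9 ≈ 8.4444)
5*(7 + 5) - 44*A = 5*(7 + 5) - 44*76/9 = 5*12 - 3344/9 = 60 - 3344/9 = -2804/9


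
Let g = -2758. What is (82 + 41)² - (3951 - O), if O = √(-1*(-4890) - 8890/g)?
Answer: 11178 + √189901105/197 ≈ 11248.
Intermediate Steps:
O = √189901105/197 (O = √(-1*(-4890) - 8890/(-2758)) = √(4890 - 8890*(-1/2758)) = √(4890 + 635/197) = √(963965/197) = √189901105/197 ≈ 69.952)
(82 + 41)² - (3951 - O) = (82 + 41)² - (3951 - √189901105/197) = 123² - (3951 - √189901105/197) = 15129 + (-3951 + √189901105/197) = 11178 + √189901105/197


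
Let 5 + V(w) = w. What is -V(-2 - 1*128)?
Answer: 135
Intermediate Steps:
V(w) = -5 + w
-V(-2 - 1*128) = -(-5 + (-2 - 1*128)) = -(-5 + (-2 - 128)) = -(-5 - 130) = -1*(-135) = 135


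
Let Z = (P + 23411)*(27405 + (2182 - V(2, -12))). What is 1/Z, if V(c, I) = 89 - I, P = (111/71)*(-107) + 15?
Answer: 71/48692266334 ≈ 1.4581e-9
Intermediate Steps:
P = -10812/71 (P = (111*(1/71))*(-107) + 15 = (111/71)*(-107) + 15 = -11877/71 + 15 = -10812/71 ≈ -152.28)
Z = 48692266334/71 (Z = (-10812/71 + 23411)*(27405 + (2182 - (89 - 1*(-12)))) = 1651369*(27405 + (2182 - (89 + 12)))/71 = 1651369*(27405 + (2182 - 1*101))/71 = 1651369*(27405 + (2182 - 101))/71 = 1651369*(27405 + 2081)/71 = (1651369/71)*29486 = 48692266334/71 ≈ 6.8581e+8)
1/Z = 1/(48692266334/71) = 71/48692266334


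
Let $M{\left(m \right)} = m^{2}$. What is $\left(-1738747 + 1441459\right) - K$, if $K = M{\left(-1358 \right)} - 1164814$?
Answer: $-976638$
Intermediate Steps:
$K = 679350$ ($K = \left(-1358\right)^{2} - 1164814 = 1844164 - 1164814 = 679350$)
$\left(-1738747 + 1441459\right) - K = \left(-1738747 + 1441459\right) - 679350 = -297288 - 679350 = -976638$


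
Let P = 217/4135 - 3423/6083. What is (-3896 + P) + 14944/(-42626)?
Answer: -298438446229146/76584322595 ≈ -3896.9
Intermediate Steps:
P = -1833442/3593315 (P = 217*(1/4135) - 3423*1/6083 = 217/4135 - 489/869 = -1833442/3593315 ≈ -0.51024)
(-3896 + P) + 14944/(-42626) = (-3896 - 1833442/3593315) + 14944/(-42626) = -14001388682/3593315 + 14944*(-1/42626) = -14001388682/3593315 - 7472/21313 = -298438446229146/76584322595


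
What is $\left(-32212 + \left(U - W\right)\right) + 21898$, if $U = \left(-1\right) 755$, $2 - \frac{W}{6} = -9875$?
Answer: $-70331$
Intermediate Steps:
$W = 59262$ ($W = 12 - -59250 = 12 + 59250 = 59262$)
$U = -755$
$\left(-32212 + \left(U - W\right)\right) + 21898 = \left(-32212 - 60017\right) + 21898 = -92229 + 21898 = -70331$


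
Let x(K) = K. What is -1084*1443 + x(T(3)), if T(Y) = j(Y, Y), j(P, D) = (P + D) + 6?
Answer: -1564200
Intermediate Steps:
j(P, D) = 6 + D + P (j(P, D) = (D + P) + 6 = 6 + D + P)
T(Y) = 6 + 2*Y (T(Y) = 6 + Y + Y = 6 + 2*Y)
-1084*1443 + x(T(3)) = -1084*1443 + (6 + 2*3) = -1564212 + (6 + 6) = -1564212 + 12 = -1564200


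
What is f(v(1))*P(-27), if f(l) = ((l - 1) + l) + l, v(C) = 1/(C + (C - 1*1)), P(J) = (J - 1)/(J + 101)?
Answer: -28/37 ≈ -0.75676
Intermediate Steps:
P(J) = (-1 + J)/(101 + J)
v(C) = 1/(-1 + 2*C) (v(C) = 1/(C + (C - 1)) = 1/(C + (-1 + C)) = 1/(-1 + 2*C))
f(l) = -1 + 3*l (f(l) = ((-1 + l) + l) + l = (-1 + 2*l) + l = -1 + 3*l)
f(v(1))*P(-27) = (-1 + 3/(-1 + 2*1))*((-1 - 27)/(101 - 27)) = (-1 + 3/(-1 + 2))*(-28/74) = (-1 + 3/1)*((1/74)*(-28)) = (-1 + 3*1)*(-14/37) = (-1 + 3)*(-14/37) = 2*(-14/37) = -28/37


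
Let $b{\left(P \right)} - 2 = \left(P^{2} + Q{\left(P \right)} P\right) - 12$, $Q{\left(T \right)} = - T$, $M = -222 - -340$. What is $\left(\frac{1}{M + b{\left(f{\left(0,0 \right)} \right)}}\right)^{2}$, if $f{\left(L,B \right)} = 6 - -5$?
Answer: $\frac{1}{11664} \approx 8.5734 \cdot 10^{-5}$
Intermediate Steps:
$f{\left(L,B \right)} = 11$ ($f{\left(L,B \right)} = 6 + 5 = 11$)
$M = 118$ ($M = -222 + 340 = 118$)
$b{\left(P \right)} = -10$ ($b{\left(P \right)} = 2 - \left(12 - P^{2} - - P P\right) = 2 + \left(\left(P^{2} - P^{2}\right) - 12\right) = 2 + \left(0 - 12\right) = 2 - 12 = -10$)
$\left(\frac{1}{M + b{\left(f{\left(0,0 \right)} \right)}}\right)^{2} = \left(\frac{1}{118 - 10}\right)^{2} = \left(\frac{1}{108}\right)^{2} = \frac{1}{11664}$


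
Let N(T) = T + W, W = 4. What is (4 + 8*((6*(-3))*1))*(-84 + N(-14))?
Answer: 13160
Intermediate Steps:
N(T) = 4 + T (N(T) = T + 4 = 4 + T)
(4 + 8*((6*(-3))*1))*(-84 + N(-14)) = (4 + 8*((6*(-3))*1))*(-84 + (4 - 14)) = (4 + 8*(-18*1))*(-84 - 10) = (4 + 8*(-18))*(-94) = (4 - 144)*(-94) = -140*(-94) = 13160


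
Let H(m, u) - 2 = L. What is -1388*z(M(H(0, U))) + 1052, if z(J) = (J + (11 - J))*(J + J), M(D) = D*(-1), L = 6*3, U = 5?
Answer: 611772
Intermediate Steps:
L = 18
H(m, u) = 20 (H(m, u) = 2 + 18 = 20)
M(D) = -D
z(J) = 22*J (z(J) = 11*(2*J) = 22*J)
-1388*z(M(H(0, U))) + 1052 = -30536*(-1*20) + 1052 = -30536*(-20) + 1052 = -1388*(-440) + 1052 = 610720 + 1052 = 611772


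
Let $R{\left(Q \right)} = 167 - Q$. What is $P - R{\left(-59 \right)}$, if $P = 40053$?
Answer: $39827$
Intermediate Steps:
$P - R{\left(-59 \right)} = 40053 - \left(167 - -59\right) = 40053 - \left(167 + 59\right) = 40053 - 226 = 39827$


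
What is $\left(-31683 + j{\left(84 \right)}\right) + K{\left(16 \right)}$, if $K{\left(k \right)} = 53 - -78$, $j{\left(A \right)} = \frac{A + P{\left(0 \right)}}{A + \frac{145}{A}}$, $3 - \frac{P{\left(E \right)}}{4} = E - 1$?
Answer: $- \frac{227197552}{7201} \approx -31551.0$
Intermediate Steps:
$P{\left(E \right)} = 16 - 4 E$ ($P{\left(E \right)} = 12 - 4 \left(E - 1\right) = 12 - 4 \left(-1 + E\right) = 12 - \left(-4 + 4 E\right) = 16 - 4 E$)
$j{\left(A \right)} = \frac{16 + A}{A + \frac{145}{A}}$ ($j{\left(A \right)} = \frac{A + \left(16 - 0\right)}{A + \frac{145}{A}} = \frac{A + \left(16 + 0\right)}{A + \frac{145}{A}} = \frac{A + 16}{A + \frac{145}{A}} = \frac{16 + A}{A + \frac{145}{A}}$)
$K{\left(k \right)} = 131$ ($K{\left(k \right)} = 53 + 78 = 131$)
$\left(-31683 + j{\left(84 \right)}\right) + K{\left(16 \right)} = \left(-31683 + \frac{84 \left(16 + 84\right)}{145 + 84^{2}}\right) + 131 = \left(-31683 + 84 \frac{1}{145 + 7056} \cdot 100\right) + 131 = \left(-31683 + 84 \cdot \frac{1}{7201} \cdot 100\right) + 131 = \left(-31683 + \frac{8400}{7201}\right) + 131 = - \frac{228140883}{7201} + 131 = - \frac{227197552}{7201}$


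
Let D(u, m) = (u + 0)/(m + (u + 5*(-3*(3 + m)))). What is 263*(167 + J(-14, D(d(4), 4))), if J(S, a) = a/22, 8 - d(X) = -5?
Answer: 85027637/1936 ≈ 43919.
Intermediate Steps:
d(X) = 13 (d(X) = 8 - 1*(-5) = 8 + 5 = 13)
D(u, m) = u/(-45 + u - 14*m) (D(u, m) = u/(m + (u + 5*(-9 - 3*m))) = u/(m + (u + (-45 - 15*m))) = u/(m + (-45 + u - 15*m)) = u/(-45 + u - 14*m))
J(S, a) = a/22 (J(S, a) = a*(1/22) = a/22)
263*(167 + J(-14, D(d(4), 4))) = 263*(167 + (13/(-45 + 13 - 14*4))/22) = 263*(167 + (13/(-45 + 13 - 56))/22) = 263*(167 + (13/(-88))/22) = 263*(167 + (13*(-1/88))/22) = 263*(167 + (1/22)*(-13/88)) = 263*(167 - 13/1936) = 263*(323299/1936) = 85027637/1936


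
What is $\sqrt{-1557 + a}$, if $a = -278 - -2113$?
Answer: $\sqrt{278} \approx 16.673$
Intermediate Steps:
$a = 1835$ ($a = -278 + 2113 = 1835$)
$\sqrt{-1557 + a} = \sqrt{-1557 + 1835} = \sqrt{278}$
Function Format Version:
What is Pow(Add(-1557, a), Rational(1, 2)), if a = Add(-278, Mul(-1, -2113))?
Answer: Pow(278, Rational(1, 2)) ≈ 16.673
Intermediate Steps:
a = 1835 (a = Add(-278, 2113) = 1835)
Pow(Add(-1557, a), Rational(1, 2)) = Pow(Add(-1557, 1835), Rational(1, 2)) = Pow(278, Rational(1, 2))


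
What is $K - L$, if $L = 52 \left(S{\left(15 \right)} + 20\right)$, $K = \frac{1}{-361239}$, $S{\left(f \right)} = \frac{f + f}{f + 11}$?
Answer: $- \frac{397362901}{361239} \approx -1100.0$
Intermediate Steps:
$S{\left(f \right)} = \frac{2 f}{11 + f}$
$K = - \frac{1}{361239} \approx -2.7683 \cdot 10^{-6}$
$L = 1100$ ($L = 52 \left(2 \cdot 15 \frac{1}{11 + 15} + 20\right) = 52 \left(2 \cdot 15 \cdot \frac{1}{26} + 20\right) = 52 \left(\frac{15}{13} + 20\right) = 52 \cdot \frac{275}{13} = 1100$)
$K - L = - \frac{1}{361239} - 1100 = - \frac{397362901}{361239}$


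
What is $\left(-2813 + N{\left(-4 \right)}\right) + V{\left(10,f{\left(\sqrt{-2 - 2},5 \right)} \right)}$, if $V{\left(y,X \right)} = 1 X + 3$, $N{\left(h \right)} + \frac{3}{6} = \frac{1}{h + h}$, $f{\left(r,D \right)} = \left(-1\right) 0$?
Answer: $- \frac{22485}{8} \approx -2810.6$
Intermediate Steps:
$f{\left(r,D \right)} = 0$
$N{\left(h \right)} = - \frac{1}{2} + \frac{1}{2 h}$ ($N{\left(h \right)} = - \frac{1}{2} + \frac{1}{h + h} = - \frac{1}{2} + \frac{1}{2 h}$)
$V{\left(y,X \right)} = 3 + X$ ($V{\left(y,X \right)} = X + 3 = 3 + X$)
$\left(-2813 + N{\left(-4 \right)}\right) + V{\left(10,f{\left(\sqrt{-2 - 2},5 \right)} \right)} = \left(-2813 + \frac{1 - -4}{2 \left(-4\right)}\right) + \left(3 + 0\right) = \left(-2813 + \frac{1}{2} \left(- \frac{1}{4}\right) \left(1 + 4\right)\right) + 3 = \left(-2813 + \frac{1}{2} \left(- \frac{1}{4}\right) 5\right) + 3 = \left(-2813 - \frac{5}{8}\right) + 3 = - \frac{22509}{8} + 3 = - \frac{22485}{8}$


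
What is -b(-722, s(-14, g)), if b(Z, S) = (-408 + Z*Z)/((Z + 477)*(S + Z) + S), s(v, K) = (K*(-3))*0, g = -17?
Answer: -260438/88445 ≈ -2.9446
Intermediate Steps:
s(v, K) = 0 (s(v, K) = -3*K*0 = 0)
b(Z, S) = (-408 + Z²)/(S + (477 + Z)*(S + Z)) (b(Z, S) = (-408 + Z²)/((477 + Z)*(S + Z) + S) = (-408 + Z²)/(S + (477 + Z)*(S + Z)))
-b(-722, s(-14, g)) = -(-408 + (-722)²)/((-722)² + 477*(-722) + 478*0 + 0*(-722)) = -(-408 + 521284)/(521284 - 344394 + 0 + 0) = -520876/176890 = -1*260438/88445 = -260438/88445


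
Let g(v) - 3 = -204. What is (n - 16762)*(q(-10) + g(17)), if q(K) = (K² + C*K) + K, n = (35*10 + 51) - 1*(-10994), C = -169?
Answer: -8474493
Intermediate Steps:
g(v) = -201 (g(v) = 3 - 204 = -201)
n = 11395 (n = (350 + 51) + 10994 = 401 + 10994 = 11395)
q(K) = K² - 168*K (q(K) = (K² - 169*K) + K = K² - 168*K)
(n - 16762)*(q(-10) + g(17)) = (11395 - 16762)*(-10*(-168 - 10) - 201) = -5367*(-10*(-178) - 201) = -5367*(1780 - 201) = -5367*1579 = -8474493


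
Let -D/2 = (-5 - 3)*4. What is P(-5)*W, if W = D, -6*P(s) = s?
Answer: 160/3 ≈ 53.333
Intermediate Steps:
P(s) = -s/6
D = 64 (D = -2*(-5 - 3)*4 = -(-16)*4 = -2*(-32) = 64)
W = 64
P(-5)*W = -1/6*(-5)*64 = (5/6)*64 = 160/3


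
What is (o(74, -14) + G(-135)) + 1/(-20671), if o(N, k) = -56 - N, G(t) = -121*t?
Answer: 334973554/20671 ≈ 16205.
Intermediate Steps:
(o(74, -14) + G(-135)) + 1/(-20671) = ((-56 - 1*74) - 121*(-135)) + 1/(-20671) = ((-56 - 74) + 16335) - 1/20671 = (-130 + 16335) - 1/20671 = 16205 - 1/20671 = 334973554/20671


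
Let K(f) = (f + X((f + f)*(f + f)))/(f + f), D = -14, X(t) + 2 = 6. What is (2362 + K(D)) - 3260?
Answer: -12567/14 ≈ -897.64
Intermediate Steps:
X(t) = 4 (X(t) = -2 + 6 = 4)
K(f) = (4 + f)/(2*f) (K(f) = (f + 4)/(f + f) = (4 + f)/((2*f)) = (4 + f)*(1/(2*f)) = (4 + f)/(2*f))
(2362 + K(D)) - 3260 = (2362 + (1/2)*(4 - 14)/(-14)) - 3260 = (2362 + (1/2)*(-1/14)*(-10)) - 3260 = (2362 + 5/14) - 3260 = 33073/14 - 3260 = -12567/14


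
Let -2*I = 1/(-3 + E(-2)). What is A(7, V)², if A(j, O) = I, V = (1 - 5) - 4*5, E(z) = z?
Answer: 1/100 ≈ 0.010000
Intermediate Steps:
V = -24 (V = -4 - 20 = -24)
I = ⅒ (I = -1/(2*(-3 - 2)) = -½/(-5) = -½*(-⅕) = ⅒ ≈ 0.10000)
A(j, O) = ⅒
A(7, V)² = (⅒)² = 1/100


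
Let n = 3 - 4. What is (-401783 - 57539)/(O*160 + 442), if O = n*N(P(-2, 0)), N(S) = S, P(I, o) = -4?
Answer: -229661/541 ≈ -424.51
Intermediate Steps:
n = -1
O = 4 (O = -1*(-4) = 4)
(-401783 - 57539)/(O*160 + 442) = (-401783 - 57539)/(4*160 + 442) = -459322/(640 + 442) = -459322/1082 = -459322*1/1082 = -229661/541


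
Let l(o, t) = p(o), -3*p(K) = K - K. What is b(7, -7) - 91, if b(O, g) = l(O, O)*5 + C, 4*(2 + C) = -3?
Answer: -375/4 ≈ -93.750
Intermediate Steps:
p(K) = 0 (p(K) = -(K - K)/3 = -⅓*0 = 0)
l(o, t) = 0
C = -11/4 (C = -2 + (¼)*(-3) = -2 - ¾ = -11/4 ≈ -2.7500)
b(O, g) = -11/4 (b(O, g) = 0*5 - 11/4 = 0 - 11/4 = -11/4)
b(7, -7) - 91 = -11/4 - 91 = -375/4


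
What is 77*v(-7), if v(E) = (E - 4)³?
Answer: -102487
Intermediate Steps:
v(E) = (-4 + E)³
77*v(-7) = 77*(-4 - 7)³ = 77*(-11)³ = 77*(-1331) = -102487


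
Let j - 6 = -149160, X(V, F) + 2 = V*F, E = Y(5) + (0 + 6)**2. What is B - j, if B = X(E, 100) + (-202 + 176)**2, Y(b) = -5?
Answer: 152928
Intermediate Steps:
E = 31 (E = -5 + (0 + 6)**2 = -5 + 6**2 = -5 + 36 = 31)
X(V, F) = -2 + F*V (X(V, F) = -2 + V*F = -2 + F*V)
B = 3774 (B = (-2 + 100*31) + (-202 + 176)**2 = (-2 + 3100) + (-26)**2 = 3098 + 676 = 3774)
j = -149154 (j = 6 - 149160 = -149154)
B - j = 3774 - 1*(-149154) = 3774 + 149154 = 152928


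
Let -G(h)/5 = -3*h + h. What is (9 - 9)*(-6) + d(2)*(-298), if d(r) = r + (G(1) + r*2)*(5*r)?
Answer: -42316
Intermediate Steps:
G(h) = 10*h (G(h) = -5*(-3*h + h) = -(-10)*h = 10*h)
d(r) = r + 5*r*(10 + 2*r) (d(r) = r + (10*1 + r*2)*(5*r) = r + (10 + 2*r)*(5*r) = r + 5*r*(10 + 2*r))
(9 - 9)*(-6) + d(2)*(-298) = (9 - 9)*(-6) + (2*(51 + 10*2))*(-298) = 0*(-6) + (2*(51 + 20))*(-298) = 0 + (2*71)*(-298) = 0 + 142*(-298) = 0 - 42316 = -42316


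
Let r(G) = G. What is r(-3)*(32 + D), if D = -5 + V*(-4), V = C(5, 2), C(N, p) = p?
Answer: -57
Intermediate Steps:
V = 2
D = -13 (D = -5 + 2*(-4) = -5 - 8 = -13)
r(-3)*(32 + D) = -3*(32 - 13) = -3*19 = -57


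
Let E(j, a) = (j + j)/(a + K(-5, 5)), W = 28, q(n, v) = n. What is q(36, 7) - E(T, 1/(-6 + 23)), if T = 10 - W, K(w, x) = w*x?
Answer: 3663/106 ≈ 34.557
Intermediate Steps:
T = -18 (T = 10 - 1*28 = 10 - 28 = -18)
E(j, a) = 2*j/(-25 + a) (E(j, a) = (j + j)/(a - 5*5) = (2*j)/(a - 25) = (2*j)/(-25 + a) = 2*j/(-25 + a))
q(36, 7) - E(T, 1/(-6 + 23)) = 36 - 2*(-18)/(-25 + 1/(-6 + 23)) = 36 - 2*(-18)/(-25 + 1/17) = 36 - 2*(-18)/(-424/17) = 36 - 2*(-18)*(-17)/424 = 36 - 1*153/106 = 36 - 153/106 = 3663/106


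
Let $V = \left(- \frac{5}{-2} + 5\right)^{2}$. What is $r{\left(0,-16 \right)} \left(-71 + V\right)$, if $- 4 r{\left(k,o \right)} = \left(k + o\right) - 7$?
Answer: $- \frac{1357}{16} \approx -84.813$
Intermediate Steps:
$r{\left(k,o \right)} = \frac{7}{4} - \frac{k}{4} - \frac{o}{4}$ ($r{\left(k,o \right)} = - \frac{\left(k + o\right) - 7}{4} = - \frac{-7 + k + o}{4} = \frac{7}{4} - \frac{k}{4} - \frac{o}{4}$)
$V = \frac{225}{4}$ ($V = \left(\left(-5\right) \left(- \frac{1}{2}\right) + 5\right)^{2} = \left(\frac{5}{2} + 5\right)^{2} = \left(\frac{15}{2}\right)^{2} = \frac{225}{4} \approx 56.25$)
$r{\left(0,-16 \right)} \left(-71 + V\right) = \left(\frac{7}{4} - 0 - -4\right) \left(-71 + \frac{225}{4}\right) = \left(\frac{7}{4} + 0 + 4\right) \left(- \frac{59}{4}\right) = \frac{23}{4} \left(- \frac{59}{4}\right) = - \frac{1357}{16}$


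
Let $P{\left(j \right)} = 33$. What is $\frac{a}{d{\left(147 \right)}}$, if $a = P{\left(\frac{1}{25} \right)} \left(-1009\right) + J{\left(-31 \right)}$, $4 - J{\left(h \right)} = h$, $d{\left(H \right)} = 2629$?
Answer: $- \frac{33262}{2629} \approx -12.652$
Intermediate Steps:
$J{\left(h \right)} = 4 - h$
$a = -33262$ ($a = 33 \left(-1009\right) + \left(4 - -31\right) = -33297 + \left(4 + 31\right) = -33297 + 35 = -33262$)
$\frac{a}{d{\left(147 \right)}} = - \frac{33262}{2629}$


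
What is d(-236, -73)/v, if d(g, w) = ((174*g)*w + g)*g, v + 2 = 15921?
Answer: -707394896/15919 ≈ -44437.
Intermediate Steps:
v = 15919 (v = -2 + 15921 = 15919)
d(g, w) = g*(g + 174*g*w) (d(g, w) = (174*g*w + g)*g = (g + 174*g*w)*g = g*(g + 174*g*w))
d(-236, -73)/v = ((-236)²*(1 + 174*(-73)))/15919 = (55696*(1 - 12702))*(1/15919) = (55696*(-12701))*(1/15919) = -707394896*1/15919 = -707394896/15919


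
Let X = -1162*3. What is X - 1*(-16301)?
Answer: 12815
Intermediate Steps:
X = -3486 (X = -1*3486 = -3486)
X - 1*(-16301) = -3486 - 1*(-16301) = -3486 + 16301 = 12815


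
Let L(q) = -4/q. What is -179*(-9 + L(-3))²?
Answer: -94691/9 ≈ -10521.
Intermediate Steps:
-179*(-9 + L(-3))² = -179*(-9 - 4/(-3))² = -179*(-9 - 4*(-⅓))² = -179*(-9 + 4/3)² = -179*(-23/3)² = -179*529/9 = -94691/9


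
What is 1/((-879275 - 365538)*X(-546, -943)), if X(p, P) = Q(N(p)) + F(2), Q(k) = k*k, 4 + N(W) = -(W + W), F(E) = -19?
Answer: -1/1473516268425 ≈ -6.7865e-13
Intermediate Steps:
N(W) = -4 - 2*W (N(W) = -4 - (W + W) = -4 - 2*W)
Q(k) = k**2
X(p, P) = -19 + (-4 - 2*p)**2 (X(p, P) = (-4 - 2*p)**2 - 19 = -19 + (-4 - 2*p)**2)
1/((-879275 - 365538)*X(-546, -943)) = 1/((-879275 - 365538)*(-19 + 4*(2 - 546)**2)) = 1/((-1244813)*(-19 + 4*(-544)**2)) = -1/(1244813*(-19 + 4*295936)) = -1/(1244813*(-19 + 1183744)) = -1/1244813/1183725 = -1/1244813*1/1183725 = -1/1473516268425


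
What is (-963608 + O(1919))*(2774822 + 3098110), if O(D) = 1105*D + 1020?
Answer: 6800309073324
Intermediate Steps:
O(D) = 1020 + 1105*D
(-963608 + O(1919))*(2774822 + 3098110) = (-963608 + (1020 + 1105*1919))*(2774822 + 3098110) = (-963608 + (1020 + 2120495))*5872932 = (-963608 + 2121515)*5872932 = 1157907*5872932 = 6800309073324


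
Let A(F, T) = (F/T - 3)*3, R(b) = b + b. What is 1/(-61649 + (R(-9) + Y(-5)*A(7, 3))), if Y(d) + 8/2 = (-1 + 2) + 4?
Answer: -1/61669 ≈ -1.6216e-5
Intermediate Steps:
R(b) = 2*b
Y(d) = 1 (Y(d) = -4 + ((-1 + 2) + 4) = -4 + (1 + 4) = -4 + 5 = 1)
A(F, T) = -9 + 3*F/T (A(F, T) = (-3 + F/T)*3 = -9 + 3*F/T)
1/(-61649 + (R(-9) + Y(-5)*A(7, 3))) = 1/(-61649 + (2*(-9) + 1*(-9 + 3*7/3))) = 1/(-61649 + (-18 + 1*(-9 + 3*7*(1/3)))) = 1/(-61649 + (-18 + 1*(-9 + 7))) = 1/(-61649 + (-18 + 1*(-2))) = 1/(-61649 + (-18 - 2)) = 1/(-61649 - 20) = 1/(-61669) = -1/61669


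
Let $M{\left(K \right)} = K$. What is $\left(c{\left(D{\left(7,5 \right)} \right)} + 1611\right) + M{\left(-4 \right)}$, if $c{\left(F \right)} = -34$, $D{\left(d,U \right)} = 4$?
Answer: $1573$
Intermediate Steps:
$\left(c{\left(D{\left(7,5 \right)} \right)} + 1611\right) + M{\left(-4 \right)} = \left(-34 + 1611\right) - 4 = 1577 - 4 = 1573$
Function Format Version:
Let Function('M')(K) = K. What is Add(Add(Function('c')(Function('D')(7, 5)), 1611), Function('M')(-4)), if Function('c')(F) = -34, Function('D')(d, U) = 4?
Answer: 1573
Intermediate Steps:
Add(Add(Function('c')(Function('D')(7, 5)), 1611), Function('M')(-4)) = Add(Add(-34, 1611), -4) = Add(1577, -4) = 1573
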